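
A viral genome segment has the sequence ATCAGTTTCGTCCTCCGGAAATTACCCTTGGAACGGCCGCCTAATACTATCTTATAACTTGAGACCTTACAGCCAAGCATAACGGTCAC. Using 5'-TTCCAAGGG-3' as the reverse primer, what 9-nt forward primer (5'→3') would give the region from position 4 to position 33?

The reverse primer's reverse complement CCCTTGGAA matches the template at positions 25–33; the product starts at position 4.
The forward primer is identical to the top strand over positions 4–12: AGTTTCGTC.

5'-AGTTTCGTC-3'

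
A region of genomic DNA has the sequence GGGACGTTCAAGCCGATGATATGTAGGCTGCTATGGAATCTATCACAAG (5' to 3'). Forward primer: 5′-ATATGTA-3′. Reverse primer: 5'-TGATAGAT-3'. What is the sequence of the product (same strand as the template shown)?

Scanning the template, ATATGTA occurs at positions 19–25; this primer anneals to the bottom strand there with its 3' end pointing downstream.
Taking the reverse complement of TGATAGAT gives ATCTATCA, found at positions 38–45 on the template; the primer anneals here to the top strand with its 3' end pointing upstream.
The product is the template from position 19 through 45 (27 bp).

5'-ATATGTAGGCTGCTATGGAATCTATCA-3'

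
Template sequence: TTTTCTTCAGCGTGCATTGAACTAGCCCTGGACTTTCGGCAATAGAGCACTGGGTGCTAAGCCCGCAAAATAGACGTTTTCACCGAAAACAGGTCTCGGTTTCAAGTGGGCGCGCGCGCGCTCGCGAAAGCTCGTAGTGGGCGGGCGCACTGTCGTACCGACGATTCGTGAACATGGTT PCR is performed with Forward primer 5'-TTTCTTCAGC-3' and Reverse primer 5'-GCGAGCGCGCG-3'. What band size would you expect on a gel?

Scanning the template, TTTCTTCAGC occurs at positions 2–11; this primer anneals to the bottom strand there with its 3' end pointing downstream.
Reverse complement of the reverse primer: CGCGCGCTCGC. This occurs on the top strand at positions 115–125.
Amplicon spans positions 2–125: 124 bp.

124 bp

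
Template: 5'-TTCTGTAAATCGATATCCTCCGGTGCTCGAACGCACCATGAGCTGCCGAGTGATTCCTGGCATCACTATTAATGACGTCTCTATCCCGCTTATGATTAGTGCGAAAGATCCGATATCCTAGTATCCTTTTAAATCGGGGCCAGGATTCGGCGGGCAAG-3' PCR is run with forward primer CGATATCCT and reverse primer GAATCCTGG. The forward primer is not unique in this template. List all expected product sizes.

138 bp, 38 bp

The forward primer CGATATCCT matches the top strand at positions 11–19, 111–119.
The reverse primer's reverse complement is CCAGGATTC, matching at positions 140–148.
Each forward site pairs with the reverse site to give a product ending at position 148: sizes 138, 38 bp.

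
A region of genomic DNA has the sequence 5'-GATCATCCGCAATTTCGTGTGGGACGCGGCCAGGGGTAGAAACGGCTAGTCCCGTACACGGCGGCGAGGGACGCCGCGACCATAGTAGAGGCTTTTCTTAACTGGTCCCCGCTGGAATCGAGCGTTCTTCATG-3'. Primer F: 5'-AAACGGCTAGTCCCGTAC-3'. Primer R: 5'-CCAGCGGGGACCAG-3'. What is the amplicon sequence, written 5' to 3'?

5'-AAACGGCTAGTCCCGTACACGGCGGCGAGGGACGCCGCGACCATAGTAGAGGCTTTTCTTAACTGGTCCCCGCTGG-3'

The forward primer matches the template at positions 40–57.
Reverse complement of the reverse primer: CTGGTCCCCGCTGG. This occurs on the top strand at positions 102–115.
The product is the template from position 40 through 115 (76 bp).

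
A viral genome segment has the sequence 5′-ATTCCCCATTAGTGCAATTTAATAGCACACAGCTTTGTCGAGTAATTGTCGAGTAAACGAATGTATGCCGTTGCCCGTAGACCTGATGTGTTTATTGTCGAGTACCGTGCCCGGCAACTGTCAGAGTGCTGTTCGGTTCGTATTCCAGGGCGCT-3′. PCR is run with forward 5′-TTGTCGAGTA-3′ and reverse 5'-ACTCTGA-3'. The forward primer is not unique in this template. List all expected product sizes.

The forward primer TTGTCGAGTA matches the top strand at positions 35–44, 46–55, 95–104.
The reverse primer's reverse complement is TCAGAGT, matching at positions 121–127.
Each forward site pairs with the reverse site to give a product ending at position 127: sizes 93, 82, 33 bp.

93 bp, 82 bp, 33 bp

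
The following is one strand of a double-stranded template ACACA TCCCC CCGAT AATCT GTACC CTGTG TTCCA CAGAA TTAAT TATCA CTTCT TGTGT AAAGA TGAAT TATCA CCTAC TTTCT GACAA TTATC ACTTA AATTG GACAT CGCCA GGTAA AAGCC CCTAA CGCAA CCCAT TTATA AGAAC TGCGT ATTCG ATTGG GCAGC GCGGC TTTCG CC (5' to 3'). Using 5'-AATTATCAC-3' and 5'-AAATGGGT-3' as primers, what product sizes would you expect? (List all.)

The forward primer AATTATCAC matches the top strand at positions 43–51, 68–76, 89–97.
The reverse primer's reverse complement is ACCCATTT, matching at positions 135–142.
Each forward site pairs with the reverse site to give a product ending at position 142: sizes 100, 75, 54 bp.

100 bp, 75 bp, 54 bp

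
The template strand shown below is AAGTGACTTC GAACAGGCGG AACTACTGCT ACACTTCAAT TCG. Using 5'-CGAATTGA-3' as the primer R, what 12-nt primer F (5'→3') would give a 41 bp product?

The reverse primer's reverse complement TCAATTCG matches the template at positions 36–43, so the product ends at position 43.
A 41 bp product then starts at position 43 − 41 + 1 = 3.
The forward primer is identical to the top strand there: GTGACTTCGAAC.

5'-GTGACTTCGAAC-3'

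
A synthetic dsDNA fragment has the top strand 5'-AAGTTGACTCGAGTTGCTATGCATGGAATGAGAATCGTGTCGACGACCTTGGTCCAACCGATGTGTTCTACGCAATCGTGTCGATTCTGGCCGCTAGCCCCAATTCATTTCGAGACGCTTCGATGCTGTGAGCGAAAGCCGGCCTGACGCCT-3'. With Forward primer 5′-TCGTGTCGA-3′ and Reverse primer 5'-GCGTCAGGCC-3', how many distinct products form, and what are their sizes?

Two products: 116 bp, 75 bp

The forward primer TCGTGTCGA matches the top strand at positions 35–43, 76–84.
The reverse primer's reverse complement is GGCCTGACGC, matching at positions 141–150.
Each forward site pairs with the reverse site to give a product ending at position 150: sizes 116, 75 bp.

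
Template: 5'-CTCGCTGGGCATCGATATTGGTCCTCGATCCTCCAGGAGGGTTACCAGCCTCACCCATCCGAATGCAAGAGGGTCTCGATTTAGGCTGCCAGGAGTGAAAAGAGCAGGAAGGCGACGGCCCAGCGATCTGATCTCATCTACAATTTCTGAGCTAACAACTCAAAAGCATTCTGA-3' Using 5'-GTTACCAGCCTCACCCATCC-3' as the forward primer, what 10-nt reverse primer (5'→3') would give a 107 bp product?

5'-GAAATTGTAG-3'

The forward primer binds at positions 41–60, so a 107 bp product ends at position 41 + 107 − 1 = 147.
The reverse primer anneals to the top strand over positions 138–147, i.e. to CTACAATTTC.
Its sequence written 5'→3' is the reverse complement: GAAATTGTAG.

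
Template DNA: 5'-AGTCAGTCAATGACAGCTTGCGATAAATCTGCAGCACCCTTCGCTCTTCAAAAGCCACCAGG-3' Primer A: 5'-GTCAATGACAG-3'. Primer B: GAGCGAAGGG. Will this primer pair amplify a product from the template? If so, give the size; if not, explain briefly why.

Primer A (GTCAATGACAG) matches the top strand at positions 6–16; it acts as a forward primer.
Primer B's reverse complement is CCCTTCGCTC, matching the top strand at positions 37–46; it acts as a reverse primer.
The 3' ends face each other across positions 6–46, giving a 41 bp product.

Yes — a 41 bp product.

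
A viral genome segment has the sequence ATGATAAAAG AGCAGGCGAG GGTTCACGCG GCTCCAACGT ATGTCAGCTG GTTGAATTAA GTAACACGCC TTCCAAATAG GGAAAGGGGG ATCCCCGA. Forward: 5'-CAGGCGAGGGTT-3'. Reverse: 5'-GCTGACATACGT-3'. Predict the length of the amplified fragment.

The forward primer matches the template at positions 13–24.
Reverse complement of the reverse primer: ACGTATGTCAGC. This occurs on the top strand at positions 37–48.
Amplicon spans positions 13–48: 36 bp.

36 bp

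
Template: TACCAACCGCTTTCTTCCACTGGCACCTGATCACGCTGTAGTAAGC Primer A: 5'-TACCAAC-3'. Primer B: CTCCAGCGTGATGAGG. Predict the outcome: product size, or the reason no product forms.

Primer B (CTCCAGCGTGATGAGG) does not match the top strand, and its reverse complement CCTCATCACGCTGGAG does not match either.
With no annealing site for primer B, no amplification occurs.

No product — primer B has no binding site in the template.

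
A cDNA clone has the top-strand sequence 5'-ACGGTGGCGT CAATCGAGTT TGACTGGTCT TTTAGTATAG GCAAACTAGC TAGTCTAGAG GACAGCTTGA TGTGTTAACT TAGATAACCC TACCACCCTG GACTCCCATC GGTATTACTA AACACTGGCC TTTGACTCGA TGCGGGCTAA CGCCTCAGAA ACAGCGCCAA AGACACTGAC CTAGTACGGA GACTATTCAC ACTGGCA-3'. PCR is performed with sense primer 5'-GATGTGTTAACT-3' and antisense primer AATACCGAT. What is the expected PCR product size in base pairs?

48 bp

The forward primer matches the template at positions 69–80.
Taking the reverse complement of AATACCGAT gives ATCGGTATT, found at positions 108–116 on the template; the primer anneals here to the top strand with its 3' end pointing upstream.
Amplicon spans positions 69–116: 48 bp.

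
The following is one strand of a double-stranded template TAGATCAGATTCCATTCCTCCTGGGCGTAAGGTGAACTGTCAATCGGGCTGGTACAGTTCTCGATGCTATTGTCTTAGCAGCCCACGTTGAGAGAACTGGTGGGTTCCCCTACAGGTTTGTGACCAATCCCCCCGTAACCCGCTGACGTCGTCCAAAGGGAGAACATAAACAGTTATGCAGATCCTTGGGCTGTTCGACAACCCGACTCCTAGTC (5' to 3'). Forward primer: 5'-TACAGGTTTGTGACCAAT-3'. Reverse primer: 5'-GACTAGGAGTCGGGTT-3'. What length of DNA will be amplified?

105 bp

The forward primer matches the template at positions 111–128.
Taking the reverse complement of GACTAGGAGTCGGGTT gives AACCCGACTCCTAGTC, found at positions 200–215 on the template; the primer anneals here to the top strand with its 3' end pointing upstream.
Product length = (reverse-primer end) − (forward-primer start) + 1 = 215 − 111 + 1 = 105 bp.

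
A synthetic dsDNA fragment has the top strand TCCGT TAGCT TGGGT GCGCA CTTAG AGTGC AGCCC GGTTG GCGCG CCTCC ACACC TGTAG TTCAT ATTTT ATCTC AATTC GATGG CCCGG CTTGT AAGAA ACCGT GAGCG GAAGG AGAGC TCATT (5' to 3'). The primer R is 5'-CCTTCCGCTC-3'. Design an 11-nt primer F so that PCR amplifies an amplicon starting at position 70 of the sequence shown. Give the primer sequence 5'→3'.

The reverse primer's reverse complement GAGCGGAAGG matches the template at positions 106–115; the product starts at position 70.
The forward primer is identical to the top strand over positions 70–80: TATCTCAATTC.

5'-TATCTCAATTC-3'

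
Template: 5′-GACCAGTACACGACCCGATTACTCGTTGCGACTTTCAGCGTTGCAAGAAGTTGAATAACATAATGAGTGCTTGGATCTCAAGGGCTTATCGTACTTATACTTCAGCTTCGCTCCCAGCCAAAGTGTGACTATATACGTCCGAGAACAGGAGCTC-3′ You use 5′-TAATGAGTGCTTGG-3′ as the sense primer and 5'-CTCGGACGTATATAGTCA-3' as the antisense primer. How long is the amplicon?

The forward primer matches the template at positions 61–74.
Taking the reverse complement of CTCGGACGTATATAGTCA gives TGACTATATACGTCCGAG, found at positions 126–143 on the template; the primer anneals here to the top strand with its 3' end pointing upstream.
Amplicon spans positions 61–143: 83 bp.

83 bp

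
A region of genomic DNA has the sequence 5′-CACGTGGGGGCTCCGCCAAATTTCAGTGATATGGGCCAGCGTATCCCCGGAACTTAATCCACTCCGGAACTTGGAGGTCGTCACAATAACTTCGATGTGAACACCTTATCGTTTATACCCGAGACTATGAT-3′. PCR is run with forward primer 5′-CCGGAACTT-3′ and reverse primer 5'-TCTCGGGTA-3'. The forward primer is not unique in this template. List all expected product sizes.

The forward primer CCGGAACTT matches the top strand at positions 47–55, 64–72.
The reverse primer's reverse complement is TACCCGAGA, matching at positions 116–124.
Each forward site pairs with the reverse site to give a product ending at position 124: sizes 78, 61 bp.

78 bp, 61 bp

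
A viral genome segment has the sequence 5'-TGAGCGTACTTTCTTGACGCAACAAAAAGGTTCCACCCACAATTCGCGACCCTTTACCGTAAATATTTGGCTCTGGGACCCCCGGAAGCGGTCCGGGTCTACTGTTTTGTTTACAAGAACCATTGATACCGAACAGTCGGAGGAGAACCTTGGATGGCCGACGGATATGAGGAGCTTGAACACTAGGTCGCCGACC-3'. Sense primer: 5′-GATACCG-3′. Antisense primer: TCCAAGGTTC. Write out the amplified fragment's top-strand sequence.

5'-GATACCGAACAGTCGGAGGAGAACCTTGGA-3'

The forward primer matches the template at positions 125–131.
Reverse complement of the reverse primer: GAACCTTGGA. This occurs on the top strand at positions 145–154.
The product is the template from position 125 through 154 (30 bp).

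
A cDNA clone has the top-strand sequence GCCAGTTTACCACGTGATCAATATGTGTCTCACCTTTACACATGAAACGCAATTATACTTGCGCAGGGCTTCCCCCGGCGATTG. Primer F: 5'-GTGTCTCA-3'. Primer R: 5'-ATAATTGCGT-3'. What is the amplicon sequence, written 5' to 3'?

Scanning the template, GTGTCTCA occurs at positions 25–32; this primer anneals to the bottom strand there with its 3' end pointing downstream.
Taking the reverse complement of ATAATTGCGT gives ACGCAATTAT, found at positions 47–56 on the template; the primer anneals here to the top strand with its 3' end pointing upstream.
The product is the template from position 25 through 56 (32 bp).

5'-GTGTCTCACCTTTACACATGAAACGCAATTAT-3'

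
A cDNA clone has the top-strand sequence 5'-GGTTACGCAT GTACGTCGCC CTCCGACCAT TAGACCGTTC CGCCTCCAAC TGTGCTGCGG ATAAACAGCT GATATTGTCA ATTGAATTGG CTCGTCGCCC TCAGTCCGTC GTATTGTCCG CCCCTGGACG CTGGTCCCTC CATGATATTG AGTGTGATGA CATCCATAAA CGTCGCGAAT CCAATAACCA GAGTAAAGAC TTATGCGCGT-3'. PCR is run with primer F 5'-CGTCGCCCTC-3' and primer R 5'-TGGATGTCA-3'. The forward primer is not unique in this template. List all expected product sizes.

The forward primer CGTCGCCCTC matches the top strand at positions 14–23, 93–102.
The reverse primer's reverse complement is TGACATCCA, matching at positions 158–166.
Each forward site pairs with the reverse site to give a product ending at position 166: sizes 153, 74 bp.

153 bp, 74 bp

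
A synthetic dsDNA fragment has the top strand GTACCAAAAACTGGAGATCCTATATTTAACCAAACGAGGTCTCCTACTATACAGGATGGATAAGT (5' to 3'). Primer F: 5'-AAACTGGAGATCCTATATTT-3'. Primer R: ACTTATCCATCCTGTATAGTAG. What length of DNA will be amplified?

58 bp

Forward primer AAACTGGAGATCCTATATTT is found on the top strand at positions 8–27.
Reverse complement of the reverse primer: CTACTATACAGGATGGATAAGT. This occurs on the top strand at positions 44–65.
The product runs from position 8 to position 65, so its length is 65 − 8 + 1 = 58 bp.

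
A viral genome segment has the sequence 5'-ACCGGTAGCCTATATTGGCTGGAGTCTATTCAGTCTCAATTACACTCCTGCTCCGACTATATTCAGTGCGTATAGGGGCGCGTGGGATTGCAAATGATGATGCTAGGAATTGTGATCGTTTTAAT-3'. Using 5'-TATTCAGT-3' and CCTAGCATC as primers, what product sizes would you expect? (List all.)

The forward primer TATTCAGT matches the top strand at positions 27–34, 60–67.
The reverse primer's reverse complement is GATGCTAGG, matching at positions 99–107.
Each forward site pairs with the reverse site to give a product ending at position 107: sizes 81, 48 bp.

81 bp, 48 bp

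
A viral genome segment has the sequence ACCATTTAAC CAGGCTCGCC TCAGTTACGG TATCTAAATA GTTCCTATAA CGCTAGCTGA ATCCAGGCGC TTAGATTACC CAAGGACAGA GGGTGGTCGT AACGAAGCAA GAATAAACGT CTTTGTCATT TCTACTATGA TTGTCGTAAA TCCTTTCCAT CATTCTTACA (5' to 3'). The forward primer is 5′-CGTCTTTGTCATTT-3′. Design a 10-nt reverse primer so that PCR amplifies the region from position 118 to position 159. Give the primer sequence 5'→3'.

The product's 3' end on the top strand is position 159.
The reverse primer anneals to the top strand over positions 150–159, i.e. to ATCCTTTCCA.
Its sequence written 5'→3' is the reverse complement: TGGAAAGGAT.

5'-TGGAAAGGAT-3'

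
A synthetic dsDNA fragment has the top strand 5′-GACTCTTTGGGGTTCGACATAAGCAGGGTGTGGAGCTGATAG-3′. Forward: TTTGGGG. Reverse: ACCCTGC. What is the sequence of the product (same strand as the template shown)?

5'-TTTGGGGTTCGACATAAGCAGGGT-3'

Scanning the template, TTTGGGG occurs at positions 6–12; this primer anneals to the bottom strand there with its 3' end pointing downstream.
The reverse primer's reverse complement is GCAGGGT, which matches the template at positions 23–29.
The product is the template from position 6 through 29 (24 bp).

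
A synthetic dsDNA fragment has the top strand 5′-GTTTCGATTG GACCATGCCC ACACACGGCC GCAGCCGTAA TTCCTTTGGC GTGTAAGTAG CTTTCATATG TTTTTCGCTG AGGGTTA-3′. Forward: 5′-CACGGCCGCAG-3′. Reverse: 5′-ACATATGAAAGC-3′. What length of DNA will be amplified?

Forward primer CACGGCCGCAG is found on the top strand at positions 24–34.
Taking the reverse complement of ACATATGAAAGC gives GCTTTCATATGT, found at positions 60–71 on the template; the primer anneals here to the top strand with its 3' end pointing upstream.
Product length = (reverse-primer end) − (forward-primer start) + 1 = 71 − 24 + 1 = 48 bp.

48 bp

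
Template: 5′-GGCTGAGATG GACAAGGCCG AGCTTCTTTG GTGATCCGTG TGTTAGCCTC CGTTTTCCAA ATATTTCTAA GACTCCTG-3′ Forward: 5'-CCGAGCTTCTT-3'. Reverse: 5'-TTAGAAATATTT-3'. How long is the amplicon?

Scanning the template, CCGAGCTTCTT occurs at positions 18–28; this primer anneals to the bottom strand there with its 3' end pointing downstream.
The reverse primer's reverse complement is AAATATTTCTAA, which matches the template at positions 59–70.
Product length = (reverse-primer end) − (forward-primer start) + 1 = 70 − 18 + 1 = 53 bp.

53 bp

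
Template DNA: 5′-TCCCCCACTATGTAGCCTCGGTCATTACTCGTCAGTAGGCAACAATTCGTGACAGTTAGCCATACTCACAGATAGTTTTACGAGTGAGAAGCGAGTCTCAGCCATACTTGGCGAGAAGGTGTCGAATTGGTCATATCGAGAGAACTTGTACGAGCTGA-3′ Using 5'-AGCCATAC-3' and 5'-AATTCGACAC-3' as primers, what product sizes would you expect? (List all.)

The forward primer AGCCATAC matches the top strand at positions 58–65, 100–107.
The reverse primer's reverse complement is GTGTCGAATT, matching at positions 119–128.
Each forward site pairs with the reverse site to give a product ending at position 128: sizes 71, 29 bp.

71 bp, 29 bp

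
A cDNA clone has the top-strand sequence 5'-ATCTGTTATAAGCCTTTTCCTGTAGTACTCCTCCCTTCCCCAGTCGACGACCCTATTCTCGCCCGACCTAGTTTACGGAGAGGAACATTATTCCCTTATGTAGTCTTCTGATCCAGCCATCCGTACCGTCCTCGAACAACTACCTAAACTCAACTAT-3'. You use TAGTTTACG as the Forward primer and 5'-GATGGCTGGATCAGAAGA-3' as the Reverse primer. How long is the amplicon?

The forward primer matches the template at positions 69–77.
Taking the reverse complement of GATGGCTGGATCAGAAGA gives TCTTCTGATCCAGCCATC, found at positions 104–121 on the template; the primer anneals here to the top strand with its 3' end pointing upstream.
Amplicon spans positions 69–121: 53 bp.

53 bp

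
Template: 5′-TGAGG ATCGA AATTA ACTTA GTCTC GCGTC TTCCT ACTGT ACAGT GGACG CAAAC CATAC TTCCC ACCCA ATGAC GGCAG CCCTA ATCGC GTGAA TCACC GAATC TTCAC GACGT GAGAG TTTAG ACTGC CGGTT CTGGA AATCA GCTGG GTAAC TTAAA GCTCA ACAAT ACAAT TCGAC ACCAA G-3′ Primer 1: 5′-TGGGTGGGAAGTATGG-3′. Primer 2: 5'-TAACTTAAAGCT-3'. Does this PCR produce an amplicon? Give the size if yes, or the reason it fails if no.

No product — the primers' 3' ends point away from each other.

Primer 1 (TGGGTGGGAAGTATGG) has reverse complement CCATACTTCCCACCCA, which matches the top strand at positions 55–70; primer 1 anneals to the top strand there with its 3' end pointing upstream toward position 55.
Primer 2 (TAACTTAAAGCT) matches the top strand directly at positions 152–163; it anneals to the bottom strand with its 3' end pointing downstream toward position 163.
The 3' ends diverge (primer 1 extends toward position 1, primer 2 toward position 186), so the primers never converge on a shared product.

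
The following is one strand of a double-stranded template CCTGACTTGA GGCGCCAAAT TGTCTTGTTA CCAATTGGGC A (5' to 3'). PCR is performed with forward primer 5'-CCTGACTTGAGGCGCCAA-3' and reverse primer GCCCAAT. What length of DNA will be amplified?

40 bp

Scanning the template, CCTGACTTGAGGCGCCAA occurs at positions 1–18; this primer anneals to the bottom strand there with its 3' end pointing downstream.
Taking the reverse complement of GCCCAAT gives ATTGGGC, found at positions 34–40 on the template; the primer anneals here to the top strand with its 3' end pointing upstream.
Product length = (reverse-primer end) − (forward-primer start) + 1 = 40 − 1 + 1 = 40 bp.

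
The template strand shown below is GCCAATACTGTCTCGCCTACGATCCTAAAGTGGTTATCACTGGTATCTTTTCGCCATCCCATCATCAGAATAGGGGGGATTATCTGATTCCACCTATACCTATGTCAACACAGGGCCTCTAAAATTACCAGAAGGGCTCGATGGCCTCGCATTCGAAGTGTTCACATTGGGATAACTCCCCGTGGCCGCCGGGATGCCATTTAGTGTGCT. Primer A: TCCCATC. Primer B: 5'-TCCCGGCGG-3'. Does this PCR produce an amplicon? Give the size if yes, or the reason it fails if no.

Yes — a 138 bp product.

Primer A (TCCCATC) matches the top strand at positions 57–63; it acts as a forward primer.
Primer B's reverse complement is CCGCCGGGA, matching the top strand at positions 186–194; it acts as a reverse primer.
The 3' ends face each other across positions 57–194, giving a 138 bp product.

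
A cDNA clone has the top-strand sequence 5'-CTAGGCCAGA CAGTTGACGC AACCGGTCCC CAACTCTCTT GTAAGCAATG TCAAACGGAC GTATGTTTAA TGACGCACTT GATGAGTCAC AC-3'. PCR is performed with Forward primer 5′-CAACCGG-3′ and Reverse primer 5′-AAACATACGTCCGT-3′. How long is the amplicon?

49 bp

The forward primer matches the template at positions 20–26.
Reverse complement of the reverse primer: ACGGACGTATGTTT. This occurs on the top strand at positions 55–68.
Product length = (reverse-primer end) − (forward-primer start) + 1 = 68 − 20 + 1 = 49 bp.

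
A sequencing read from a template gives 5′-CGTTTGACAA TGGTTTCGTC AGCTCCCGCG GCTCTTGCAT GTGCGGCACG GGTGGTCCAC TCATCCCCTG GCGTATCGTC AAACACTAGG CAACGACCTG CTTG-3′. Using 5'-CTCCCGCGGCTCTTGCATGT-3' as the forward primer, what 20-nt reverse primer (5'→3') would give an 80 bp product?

5'-AGCAGGTCGTTGCCTAGTGT-3'

The forward primer binds at positions 23–42, so an 80 bp product ends at position 23 + 80 − 1 = 102.
The reverse primer anneals to the top strand over positions 83–102, i.e. to ACACTAGGCAACGACCTGCT.
Its sequence written 5'→3' is the reverse complement: AGCAGGTCGTTGCCTAGTGT.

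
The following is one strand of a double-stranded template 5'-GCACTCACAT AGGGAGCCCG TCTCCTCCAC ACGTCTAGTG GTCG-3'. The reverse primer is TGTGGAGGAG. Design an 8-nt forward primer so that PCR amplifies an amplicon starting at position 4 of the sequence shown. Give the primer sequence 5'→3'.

The reverse primer's reverse complement CTCCTCCACA matches the template at positions 22–31; the product starts at position 4.
The forward primer is identical to the top strand over positions 4–11: CTCACATA.

5'-CTCACATA-3'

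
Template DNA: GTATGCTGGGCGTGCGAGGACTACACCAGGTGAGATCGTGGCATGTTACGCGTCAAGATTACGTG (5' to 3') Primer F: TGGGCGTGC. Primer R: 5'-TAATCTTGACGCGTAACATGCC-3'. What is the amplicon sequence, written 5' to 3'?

5'-TGGGCGTGCGAGGACTACACCAGGTGAGATCGTGGCATGTTACGCGTCAAGATTA-3'

The forward primer matches the template at positions 7–15.
The reverse primer's reverse complement is GGCATGTTACGCGTCAAGATTA, which matches the template at positions 40–61.
The product is the template from position 7 through 61 (55 bp).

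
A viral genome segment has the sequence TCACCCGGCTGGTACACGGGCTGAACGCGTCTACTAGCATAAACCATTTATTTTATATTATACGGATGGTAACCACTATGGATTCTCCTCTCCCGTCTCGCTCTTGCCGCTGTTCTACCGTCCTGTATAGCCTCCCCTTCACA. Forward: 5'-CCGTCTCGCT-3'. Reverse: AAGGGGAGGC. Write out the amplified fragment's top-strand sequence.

5'-CCGTCTCGCTCTTGCCGCTGTTCTACCGTCCTGTATAGCCTCCCCTT-3'

Forward primer CCGTCTCGCT is found on the top strand at positions 93–102.
Reverse complement of the reverse primer: GCCTCCCCTT. This occurs on the top strand at positions 130–139.
The product is the template from position 93 through 139 (47 bp).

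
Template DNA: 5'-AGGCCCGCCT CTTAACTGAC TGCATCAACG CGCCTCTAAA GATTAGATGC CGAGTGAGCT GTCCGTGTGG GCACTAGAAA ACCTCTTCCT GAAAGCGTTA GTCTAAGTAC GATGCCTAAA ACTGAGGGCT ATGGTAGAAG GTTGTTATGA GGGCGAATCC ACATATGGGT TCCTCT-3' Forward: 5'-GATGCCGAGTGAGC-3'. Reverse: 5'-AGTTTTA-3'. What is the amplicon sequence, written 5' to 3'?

5'-GATGCCGAGTGAGCTGTCCGTGTGGGCACTAGAAAACCTCTTCCTGAAAGCGTTAGTCTAAGTACGATGCCTAAAACT-3'

Scanning the template, GATGCCGAGTGAGC occurs at positions 46–59; this primer anneals to the bottom strand there with its 3' end pointing downstream.
Reverse complement of the reverse primer: TAAAACT. This occurs on the top strand at positions 117–123.
The product is the template from position 46 through 123 (78 bp).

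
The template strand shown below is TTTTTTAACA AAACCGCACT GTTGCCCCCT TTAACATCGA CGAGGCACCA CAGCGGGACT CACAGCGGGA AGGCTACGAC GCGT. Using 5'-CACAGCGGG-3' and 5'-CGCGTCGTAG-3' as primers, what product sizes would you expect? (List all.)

The forward primer CACAGCGGG matches the top strand at positions 49–57, 61–69.
The reverse primer's reverse complement is CTACGACGCG, matching at positions 74–83.
Each forward site pairs with the reverse site to give a product ending at position 83: sizes 35, 23 bp.

35 bp, 23 bp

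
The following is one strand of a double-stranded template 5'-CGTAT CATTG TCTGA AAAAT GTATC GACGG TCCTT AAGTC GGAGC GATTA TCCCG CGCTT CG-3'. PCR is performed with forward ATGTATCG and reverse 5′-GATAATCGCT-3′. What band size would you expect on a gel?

34 bp

The forward primer matches the template at positions 19–26.
Taking the reverse complement of GATAATCGCT gives AGCGATTATC, found at positions 43–52 on the template; the primer anneals here to the top strand with its 3' end pointing upstream.
The product runs from position 19 to position 52, so its length is 52 − 19 + 1 = 34 bp.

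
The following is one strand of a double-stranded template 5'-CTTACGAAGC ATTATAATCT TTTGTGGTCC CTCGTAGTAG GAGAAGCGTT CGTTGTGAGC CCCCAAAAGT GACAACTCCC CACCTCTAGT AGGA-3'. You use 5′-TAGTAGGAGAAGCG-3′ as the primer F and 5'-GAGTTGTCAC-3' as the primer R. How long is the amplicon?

44 bp

The forward primer matches the template at positions 35–48.
Taking the reverse complement of GAGTTGTCAC gives GTGACAACTC, found at positions 69–78 on the template; the primer anneals here to the top strand with its 3' end pointing upstream.
The product runs from position 35 to position 78, so its length is 78 − 35 + 1 = 44 bp.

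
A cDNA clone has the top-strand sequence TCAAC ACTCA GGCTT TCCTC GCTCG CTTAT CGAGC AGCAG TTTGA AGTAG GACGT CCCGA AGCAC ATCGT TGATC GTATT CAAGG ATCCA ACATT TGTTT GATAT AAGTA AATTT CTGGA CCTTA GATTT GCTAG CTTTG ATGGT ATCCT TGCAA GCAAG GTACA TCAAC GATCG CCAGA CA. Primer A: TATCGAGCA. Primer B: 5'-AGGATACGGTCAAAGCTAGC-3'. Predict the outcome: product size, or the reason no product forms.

No product — primer B has no binding site in the template.

Primer B (AGGATACGGTCAAAGCTAGC) does not match the top strand, and its reverse complement GCTAGCTTTGACCGTATCCT does not match either.
With no annealing site for primer B, no amplification occurs.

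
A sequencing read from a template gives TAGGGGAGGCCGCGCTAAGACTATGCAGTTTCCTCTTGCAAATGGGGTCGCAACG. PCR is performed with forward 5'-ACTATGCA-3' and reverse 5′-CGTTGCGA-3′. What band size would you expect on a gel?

36 bp

The forward primer matches the template at positions 20–27.
The reverse primer's reverse complement is TCGCAACG, which matches the template at positions 48–55.
Amplicon spans positions 20–55: 36 bp.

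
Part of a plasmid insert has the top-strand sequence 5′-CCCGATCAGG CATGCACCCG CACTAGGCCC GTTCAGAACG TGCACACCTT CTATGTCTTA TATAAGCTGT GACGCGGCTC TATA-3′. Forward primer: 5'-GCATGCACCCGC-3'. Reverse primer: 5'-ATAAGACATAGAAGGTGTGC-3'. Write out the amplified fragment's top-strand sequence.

5'-GCATGCACCCGCACTAGGCCCGTTCAGAACGTGCACACCTTCTATGTCTTAT-3'

Forward primer GCATGCACCCGC is found on the top strand at positions 10–21.
The reverse primer's reverse complement is GCACACCTTCTATGTCTTAT, which matches the template at positions 42–61.
The product is the template from position 10 through 61 (52 bp).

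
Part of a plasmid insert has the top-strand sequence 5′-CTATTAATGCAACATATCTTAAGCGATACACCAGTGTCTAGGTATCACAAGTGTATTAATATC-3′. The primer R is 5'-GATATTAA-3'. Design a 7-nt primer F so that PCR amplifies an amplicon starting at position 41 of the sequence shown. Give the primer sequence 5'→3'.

The reverse primer's reverse complement TTAATATC matches the template at positions 56–63; the product starts at position 41.
The forward primer is identical to the top strand over positions 41–47: GGTATCA.

5'-GGTATCA-3'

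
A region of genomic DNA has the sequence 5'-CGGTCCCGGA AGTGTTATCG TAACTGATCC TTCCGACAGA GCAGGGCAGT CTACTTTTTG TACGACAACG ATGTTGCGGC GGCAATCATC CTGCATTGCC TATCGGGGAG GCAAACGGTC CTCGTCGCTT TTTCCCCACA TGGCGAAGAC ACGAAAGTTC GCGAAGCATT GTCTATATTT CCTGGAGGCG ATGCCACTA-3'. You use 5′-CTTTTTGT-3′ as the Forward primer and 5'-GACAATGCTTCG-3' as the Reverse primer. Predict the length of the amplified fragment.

Scanning the template, CTTTTTGT occurs at positions 54–61; this primer anneals to the bottom strand there with its 3' end pointing downstream.
Taking the reverse complement of GACAATGCTTCG gives CGAAGCATTGTC, found at positions 162–173 on the template; the primer anneals here to the top strand with its 3' end pointing upstream.
Amplicon spans positions 54–173: 120 bp.

120 bp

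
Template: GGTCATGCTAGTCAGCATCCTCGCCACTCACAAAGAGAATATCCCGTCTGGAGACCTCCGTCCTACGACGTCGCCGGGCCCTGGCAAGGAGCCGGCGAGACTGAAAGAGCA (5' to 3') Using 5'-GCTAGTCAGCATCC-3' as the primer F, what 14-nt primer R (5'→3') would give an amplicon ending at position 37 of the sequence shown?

The forward primer binds at positions 7–20; the product's 3' end on the top strand is position 37.
The reverse primer anneals to the top strand over positions 24–37, i.e. to CCACTCACAAAGAG.
Its sequence written 5'→3' is the reverse complement: CTCTTTGTGAGTGG.

5'-CTCTTTGTGAGTGG-3'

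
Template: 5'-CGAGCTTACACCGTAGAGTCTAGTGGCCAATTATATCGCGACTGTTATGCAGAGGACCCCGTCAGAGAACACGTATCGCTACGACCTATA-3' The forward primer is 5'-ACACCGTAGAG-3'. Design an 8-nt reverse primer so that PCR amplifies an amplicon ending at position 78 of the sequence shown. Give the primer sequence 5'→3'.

The forward primer binds at positions 8–18; the product's 3' end on the top strand is position 78.
The reverse primer anneals to the top strand over positions 71–78, i.e. to ACGTATCG.
Its sequence written 5'→3' is the reverse complement: CGATACGT.

5'-CGATACGT-3'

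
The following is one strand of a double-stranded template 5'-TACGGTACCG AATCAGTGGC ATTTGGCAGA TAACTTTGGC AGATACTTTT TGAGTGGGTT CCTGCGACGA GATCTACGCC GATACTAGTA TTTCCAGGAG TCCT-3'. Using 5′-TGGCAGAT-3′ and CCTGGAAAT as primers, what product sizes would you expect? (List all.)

The forward primer TGGCAGAT matches the top strand at positions 24–31, 37–44.
The reverse primer's reverse complement is ATTTCCAGG, matching at positions 90–98.
Each forward site pairs with the reverse site to give a product ending at position 98: sizes 75, 62 bp.

75 bp, 62 bp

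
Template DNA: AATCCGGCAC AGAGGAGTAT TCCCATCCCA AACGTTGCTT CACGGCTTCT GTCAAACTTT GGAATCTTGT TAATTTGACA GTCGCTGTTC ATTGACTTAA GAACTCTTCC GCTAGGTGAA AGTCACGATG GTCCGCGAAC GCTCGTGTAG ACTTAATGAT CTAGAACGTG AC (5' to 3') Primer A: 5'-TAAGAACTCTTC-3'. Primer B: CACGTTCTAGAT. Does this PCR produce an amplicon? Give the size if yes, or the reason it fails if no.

Primer A (TAAGAACTCTTC) matches the top strand at positions 98–109; it acts as a forward primer.
Primer B's reverse complement is ATCTAGAACGTG, matching the top strand at positions 159–170; it acts as a reverse primer.
The 3' ends face each other across positions 98–170, giving a 73 bp product.

Yes — a 73 bp product.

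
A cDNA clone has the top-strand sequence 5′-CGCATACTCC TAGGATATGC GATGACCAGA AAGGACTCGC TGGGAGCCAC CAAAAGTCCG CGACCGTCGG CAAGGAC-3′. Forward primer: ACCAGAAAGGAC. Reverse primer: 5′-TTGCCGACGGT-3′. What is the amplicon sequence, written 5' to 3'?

Forward primer ACCAGAAAGGAC is found on the top strand at positions 25–36.
Taking the reverse complement of TTGCCGACGGT gives ACCGTCGGCAA, found at positions 63–73 on the template; the primer anneals here to the top strand with its 3' end pointing upstream.
The product is the template from position 25 through 73 (49 bp).

5'-ACCAGAAAGGACTCGCTGGGAGCCACCAAAAGTCCGCGACCGTCGGCAA-3'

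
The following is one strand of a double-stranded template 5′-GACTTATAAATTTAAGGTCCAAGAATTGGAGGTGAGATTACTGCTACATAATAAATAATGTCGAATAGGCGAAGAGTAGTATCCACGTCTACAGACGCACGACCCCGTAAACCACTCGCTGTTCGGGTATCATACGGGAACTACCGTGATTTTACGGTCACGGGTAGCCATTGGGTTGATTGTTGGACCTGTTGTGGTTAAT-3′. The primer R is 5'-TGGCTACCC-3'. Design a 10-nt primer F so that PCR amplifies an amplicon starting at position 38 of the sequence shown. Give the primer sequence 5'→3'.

The reverse primer's reverse complement GGGTAGCCA matches the template at positions 162–170; the product starts at position 38.
The forward primer is identical to the top strand over positions 38–47: TTACTGCTAC.

5'-TTACTGCTAC-3'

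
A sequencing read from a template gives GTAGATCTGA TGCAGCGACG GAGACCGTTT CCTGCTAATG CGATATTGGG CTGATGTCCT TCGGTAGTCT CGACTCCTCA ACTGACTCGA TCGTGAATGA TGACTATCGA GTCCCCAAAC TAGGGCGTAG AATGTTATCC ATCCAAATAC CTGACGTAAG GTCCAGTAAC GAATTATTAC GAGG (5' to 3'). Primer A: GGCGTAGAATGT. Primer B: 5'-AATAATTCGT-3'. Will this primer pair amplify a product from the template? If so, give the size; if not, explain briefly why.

Primer A (GGCGTAGAATGT) matches the top strand at positions 124–135; it acts as a forward primer.
Primer B's reverse complement is ACGAATTATT, matching the top strand at positions 169–178; it acts as a reverse primer.
The 3' ends face each other across positions 124–178, giving a 55 bp product.

Yes — a 55 bp product.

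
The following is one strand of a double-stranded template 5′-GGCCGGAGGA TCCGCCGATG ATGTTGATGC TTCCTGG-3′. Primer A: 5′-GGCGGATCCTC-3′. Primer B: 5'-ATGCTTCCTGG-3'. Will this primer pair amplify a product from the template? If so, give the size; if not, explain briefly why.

Primer A (GGCGGATCCTC) has reverse complement GAGGATCCGCC, which matches the top strand at positions 6–16; primer A anneals to the top strand there with its 3' end pointing upstream toward position 6.
Primer B (ATGCTTCCTGG) matches the top strand directly at positions 27–37; it anneals to the bottom strand with its 3' end pointing downstream toward position 37.
The 3' ends diverge (primer A extends toward position 1, primer B toward position 37), so the primers never converge on a shared product.

No product — the primers' 3' ends point away from each other.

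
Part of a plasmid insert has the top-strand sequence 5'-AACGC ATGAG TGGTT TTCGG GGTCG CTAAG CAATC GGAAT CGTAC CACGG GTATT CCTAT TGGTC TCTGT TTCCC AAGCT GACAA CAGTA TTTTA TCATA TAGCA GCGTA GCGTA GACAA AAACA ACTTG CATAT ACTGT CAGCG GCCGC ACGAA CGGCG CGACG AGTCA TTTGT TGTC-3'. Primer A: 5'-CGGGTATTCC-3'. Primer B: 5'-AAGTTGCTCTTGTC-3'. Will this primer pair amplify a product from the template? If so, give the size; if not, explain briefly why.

Primer B (AAGTTGCTCTTGTC) does not match the top strand, and its reverse complement GACAAGAGCAACTT does not match either.
With no annealing site for primer B, no amplification occurs.

No product — primer B has no binding site in the template.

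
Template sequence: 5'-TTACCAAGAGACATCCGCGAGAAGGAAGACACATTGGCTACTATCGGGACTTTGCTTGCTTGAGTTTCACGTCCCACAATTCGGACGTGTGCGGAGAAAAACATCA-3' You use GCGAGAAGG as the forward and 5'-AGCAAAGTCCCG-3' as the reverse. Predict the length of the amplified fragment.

Scanning the template, GCGAGAAGG occurs at positions 17–25; this primer anneals to the bottom strand there with its 3' end pointing downstream.
Taking the reverse complement of AGCAAAGTCCCG gives CGGGACTTTGCT, found at positions 45–56 on the template; the primer anneals here to the top strand with its 3' end pointing upstream.
The product runs from position 17 to position 56, so its length is 56 − 17 + 1 = 40 bp.

40 bp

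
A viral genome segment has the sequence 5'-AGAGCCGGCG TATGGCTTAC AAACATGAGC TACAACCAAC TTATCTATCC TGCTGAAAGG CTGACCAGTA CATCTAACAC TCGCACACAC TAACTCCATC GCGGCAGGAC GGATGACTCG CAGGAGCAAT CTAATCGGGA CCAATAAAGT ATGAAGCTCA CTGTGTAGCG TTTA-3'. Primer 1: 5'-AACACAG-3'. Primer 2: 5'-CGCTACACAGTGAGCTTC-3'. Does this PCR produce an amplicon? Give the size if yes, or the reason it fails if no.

No product — primer 1 has no binding site in the template.

Primer 1 (AACACAG) does not match the top strand, and its reverse complement CTGTGTT does not match either.
With no annealing site for primer 1, no amplification occurs.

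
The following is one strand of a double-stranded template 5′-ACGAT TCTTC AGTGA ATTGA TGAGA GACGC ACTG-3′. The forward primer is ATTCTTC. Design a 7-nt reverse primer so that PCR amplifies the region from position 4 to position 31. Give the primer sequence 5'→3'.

The product's 3' end on the top strand is position 31.
The reverse primer anneals to the top strand over positions 25–31, i.e. to AGACGCA.
Its sequence written 5'→3' is the reverse complement: TGCGTCT.

5'-TGCGTCT-3'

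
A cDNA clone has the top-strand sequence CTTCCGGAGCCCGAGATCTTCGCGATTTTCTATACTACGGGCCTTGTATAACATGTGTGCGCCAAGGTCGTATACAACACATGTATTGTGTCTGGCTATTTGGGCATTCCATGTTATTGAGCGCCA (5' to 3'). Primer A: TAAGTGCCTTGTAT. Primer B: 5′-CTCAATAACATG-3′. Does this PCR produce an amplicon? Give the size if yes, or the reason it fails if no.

Primer A (TAAGTGCCTTGTAT) does not match the top strand, and its reverse complement ATACAAGGCACTTA does not match either.
With no annealing site for primer A, no amplification occurs.

No product — primer A has no binding site in the template.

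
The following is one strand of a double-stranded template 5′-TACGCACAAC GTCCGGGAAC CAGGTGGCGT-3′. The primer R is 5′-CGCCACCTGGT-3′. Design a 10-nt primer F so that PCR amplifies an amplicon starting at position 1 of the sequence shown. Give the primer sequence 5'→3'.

The reverse primer's reverse complement ACCAGGTGGCG matches the template at positions 19–29; the product starts at position 1.
The forward primer is identical to the top strand over positions 1–10: TACGCACAAC.

5'-TACGCACAAC-3'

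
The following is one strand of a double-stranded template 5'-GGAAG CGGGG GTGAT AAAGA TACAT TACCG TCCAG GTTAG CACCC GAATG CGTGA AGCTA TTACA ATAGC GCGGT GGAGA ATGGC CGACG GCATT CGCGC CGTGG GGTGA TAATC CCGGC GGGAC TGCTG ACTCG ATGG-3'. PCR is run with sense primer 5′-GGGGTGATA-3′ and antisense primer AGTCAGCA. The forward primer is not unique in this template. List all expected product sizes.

The forward primer GGGGTGATA matches the top strand at positions 8–16, 104–112.
The reverse primer's reverse complement is TGCTGACT, matching at positions 126–133.
Each forward site pairs with the reverse site to give a product ending at position 133: sizes 126, 30 bp.

126 bp, 30 bp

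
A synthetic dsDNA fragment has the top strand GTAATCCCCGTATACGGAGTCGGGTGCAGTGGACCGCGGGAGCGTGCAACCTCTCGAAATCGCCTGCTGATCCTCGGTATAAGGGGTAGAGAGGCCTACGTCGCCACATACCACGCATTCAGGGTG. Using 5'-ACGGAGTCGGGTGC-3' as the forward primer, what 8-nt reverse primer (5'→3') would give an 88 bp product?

5'-ACGTAGGC-3'

The forward primer binds at positions 14–27, so an 88 bp product ends at position 14 + 88 − 1 = 101.
The reverse primer anneals to the top strand over positions 94–101, i.e. to GCCTACGT.
Its sequence written 5'→3' is the reverse complement: ACGTAGGC.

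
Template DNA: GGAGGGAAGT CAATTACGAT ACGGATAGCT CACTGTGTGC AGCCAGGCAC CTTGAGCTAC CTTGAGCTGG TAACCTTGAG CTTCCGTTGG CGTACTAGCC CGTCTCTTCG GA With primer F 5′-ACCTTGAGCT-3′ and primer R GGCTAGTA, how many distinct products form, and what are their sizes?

Three products: 52 bp, 42 bp, 28 bp

The forward primer ACCTTGAGCT matches the top strand at positions 49–58, 59–68, 73–82.
The reverse primer's reverse complement is TACTAGCC, matching at positions 93–100.
Each forward site pairs with the reverse site to give a product ending at position 100: sizes 52, 42, 28 bp.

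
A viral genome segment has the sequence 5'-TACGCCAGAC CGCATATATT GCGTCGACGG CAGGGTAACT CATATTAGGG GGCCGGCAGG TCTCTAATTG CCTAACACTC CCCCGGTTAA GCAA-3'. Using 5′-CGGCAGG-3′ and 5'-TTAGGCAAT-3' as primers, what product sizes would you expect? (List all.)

The forward primer CGGCAGG matches the top strand at positions 28–34, 54–60.
The reverse primer's reverse complement is ATTGCCTAA, matching at positions 67–75.
Each forward site pairs with the reverse site to give a product ending at position 75: sizes 48, 22 bp.

48 bp, 22 bp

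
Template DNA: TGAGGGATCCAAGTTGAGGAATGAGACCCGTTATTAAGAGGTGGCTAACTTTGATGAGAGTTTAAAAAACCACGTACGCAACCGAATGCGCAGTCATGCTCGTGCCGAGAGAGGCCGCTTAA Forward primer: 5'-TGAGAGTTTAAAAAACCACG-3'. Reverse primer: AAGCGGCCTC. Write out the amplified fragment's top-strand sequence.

5'-TGAGAGTTTAAAAAACCACGTACGCAACCGAATGCGCAGTCATGCTCGTGCCGAGAGAGGCCGCTT-3'

The forward primer matches the template at positions 55–74.
The reverse primer's reverse complement is GAGGCCGCTT, which matches the template at positions 111–120.
The product is the template from position 55 through 120 (66 bp).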